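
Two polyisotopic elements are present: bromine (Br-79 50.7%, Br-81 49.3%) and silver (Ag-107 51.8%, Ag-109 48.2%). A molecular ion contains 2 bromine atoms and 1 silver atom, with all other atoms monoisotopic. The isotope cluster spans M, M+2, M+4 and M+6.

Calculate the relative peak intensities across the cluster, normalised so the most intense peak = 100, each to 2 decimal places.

Bromine pattern (n=2): 0.257049 : 0.499902 : 0.243049
Silver pattern (n=1): 0.5180 : 0.4820
Convolve the two distributions (both contribute in 2-u steps):
  M: 0.257049×0.5180 = 0.133151
  M+2: 0.257049×0.4820 + 0.499902×0.5180 = 0.382847
  M+4: 0.499902×0.4820 + 0.243049×0.5180 = 0.366852
  M+6: 0.243049×0.4820 = 0.117150
Scale to base peak (0.382847) = 100: 34.78 : 100.00 : 95.82 : 30.60

34.78 : 100.00 : 95.82 : 30.60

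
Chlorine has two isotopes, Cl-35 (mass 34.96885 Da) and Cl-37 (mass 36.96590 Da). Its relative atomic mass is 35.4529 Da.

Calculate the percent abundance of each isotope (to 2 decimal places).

Writing the weighted mean with unknown fraction x of Cl-35:
34.96885·x + 36.96590·(1 − x) = 35.4529
(34.96885 − 36.96590)·x = 35.4529 − 36.96590
x = -1.51300 / -1.99705 = 0.75762 → 75.76% Cl-35, 24.24% Cl-37.

Cl-35: 75.76%, Cl-37: 24.24%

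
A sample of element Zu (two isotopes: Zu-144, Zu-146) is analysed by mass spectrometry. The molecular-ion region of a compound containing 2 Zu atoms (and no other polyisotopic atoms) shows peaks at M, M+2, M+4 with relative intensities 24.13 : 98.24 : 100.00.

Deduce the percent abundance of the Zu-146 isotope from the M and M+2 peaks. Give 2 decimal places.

67.06%

If p is the fraction of Zu that is Zu-144, then I(M+2)/I(M) = [C(2,1)·p^1·(1−p)] / p^2 = 2·(1−p)/p = 98.24/24.13 = 4.0713
(1−p)/p = 4.0713/2 = 2.0356  ⇒  p = 1/(1 + 2.0356) = 0.3294
Zu-144: 32.94%, Zu-146: 67.06%.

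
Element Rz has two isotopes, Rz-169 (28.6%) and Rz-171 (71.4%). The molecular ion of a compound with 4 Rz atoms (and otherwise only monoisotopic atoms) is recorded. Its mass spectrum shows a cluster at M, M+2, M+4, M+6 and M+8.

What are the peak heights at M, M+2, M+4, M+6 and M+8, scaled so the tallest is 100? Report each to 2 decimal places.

1.61 : 16.04 : 60.08 : 100.00 : 62.41

Expanding (0.286 + 0.714)^4:
P(M) = 0.286^4 = 0.006691
P(M+2) = 4 × 0.286^3 × 0.714^1 = 0.066812
P(M+4) = 6 × 0.286^2 × 0.714^2 = 0.250196
P(M+6) = 4 × 0.286^1 × 0.714^3 = 0.416410
P(M+8) = 0.714^4 = 0.259892
The M+6 peak is largest (0.416410); scaling to 100 gives 1.61 : 16.04 : 60.08 : 100.00 : 62.41.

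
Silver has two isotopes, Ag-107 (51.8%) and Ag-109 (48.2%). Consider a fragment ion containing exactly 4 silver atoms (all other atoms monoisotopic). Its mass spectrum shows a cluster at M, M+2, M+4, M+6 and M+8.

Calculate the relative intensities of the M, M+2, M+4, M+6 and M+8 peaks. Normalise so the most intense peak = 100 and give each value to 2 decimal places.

The 4 Ag atoms are independent, so intensities follow the terms of (0.518 + 0.482)^4.
P(M) = 0.518^4 = 0.071998
P(M+2) = 4 × 0.518^3 × 0.482^1 = 0.267976
P(M+4) = 6 × 0.518^2 × 0.482^2 = 0.374029
P(M+6) = 4 × 0.518^1 × 0.482^3 = 0.232023
P(M+8) = 0.482^4 = 0.053974
The M+4 peak is largest (0.374029); scaling to 100 gives 19.25 : 71.65 : 100.00 : 62.03 : 14.43.

19.25 : 71.65 : 100.00 : 62.03 : 14.43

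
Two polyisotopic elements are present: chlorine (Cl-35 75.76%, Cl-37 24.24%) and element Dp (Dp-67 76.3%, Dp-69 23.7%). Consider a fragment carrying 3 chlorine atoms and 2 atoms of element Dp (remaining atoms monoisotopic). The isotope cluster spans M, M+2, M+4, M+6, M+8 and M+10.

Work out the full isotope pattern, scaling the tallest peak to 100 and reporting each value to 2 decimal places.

Chlorine pattern (n=3): 0.4348304 : 0.41738208 : 0.13354464 : 0.01424288
Element Dp pattern (n=2): 0.582169 : 0.361662 : 0.056169
Convolve the two distributions (both contribute in 2-u steps):
  M: 0.4348304×0.582169 = 0.253145
  M+2: 0.4348304×0.361662 + 0.41738208×0.582169 = 0.400249
  M+4: 0.4348304×0.056169 + 0.41738208×0.361662 + 0.13354464×0.582169 = 0.253121
  M+6: 0.41738208×0.056169 + 0.13354464×0.361662 + 0.01424288×0.582169 = 0.080034
  M+8: 0.13354464×0.056169 + 0.01424288×0.361662 = 0.012652
  M+10: 0.01424288×0.056169 = 0.000800
Scale to base peak (0.400249) = 100: 63.25 : 100.00 : 63.24 : 20.00 : 3.16 : 0.20

63.25 : 100.00 : 63.24 : 20.00 : 3.16 : 0.20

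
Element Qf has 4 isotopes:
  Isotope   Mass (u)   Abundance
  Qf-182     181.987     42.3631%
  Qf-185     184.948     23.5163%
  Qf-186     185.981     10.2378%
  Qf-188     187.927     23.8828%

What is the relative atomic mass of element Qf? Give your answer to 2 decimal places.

184.51 u

Ar = Σ fᵢ·mᵢ = 0.423631 × 181.987 + 0.235163 × 184.948 + 0.102378 × 185.981 + 0.238828 × 187.927
= 77.0953 + 43.4929 + 19.0404 + 44.8822 = 184.5108 u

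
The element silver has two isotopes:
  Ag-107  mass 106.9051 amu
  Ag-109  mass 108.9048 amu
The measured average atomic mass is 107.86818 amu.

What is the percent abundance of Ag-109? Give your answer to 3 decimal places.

Let x be the fractional abundance of Ag-107; then Ag-109 has abundance 1 − x.
106.9051·x + 108.9048·(1 − x) = 107.86818
(106.9051 − 108.9048)·x = 107.86818 − 108.9048
x = -1.03662 / -1.9997 = 0.51839 → 51.839% Ag-107, 48.161% Ag-109.

48.161%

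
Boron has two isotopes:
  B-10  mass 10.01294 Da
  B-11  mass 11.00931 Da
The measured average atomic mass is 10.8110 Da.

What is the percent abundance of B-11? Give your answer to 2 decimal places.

80.10%

Let x be the fractional abundance of B-10; then B-11 has abundance 1 − x.
10.01294·x + 11.00931·(1 − x) = 10.8110
(10.01294 − 11.00931)·x = 10.8110 − 11.00931
x = -0.19831 / -0.99637 = 0.19903 → 19.90% B-10, 80.10% B-11.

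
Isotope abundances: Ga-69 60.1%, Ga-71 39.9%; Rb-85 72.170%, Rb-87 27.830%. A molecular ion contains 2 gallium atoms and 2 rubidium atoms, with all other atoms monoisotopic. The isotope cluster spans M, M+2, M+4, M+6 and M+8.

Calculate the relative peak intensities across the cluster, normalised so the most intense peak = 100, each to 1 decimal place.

Gallium pattern (n=2): 0.361201 : 0.479598 : 0.159201
Rubidium pattern (n=2): 0.52085089 : 0.40169822 : 0.07745089
Convolve the two distributions (both contribute in 2-u steps):
  M: 0.361201×0.52085089 = 0.188132
  M+2: 0.361201×0.40169822 + 0.479598×0.52085089 = 0.394893
  M+4: 0.361201×0.07745089 + 0.479598×0.40169822 + 0.159201×0.52085089 = 0.303549
  M+6: 0.479598×0.07745089 + 0.159201×0.40169822 = 0.101096
  M+8: 0.159201×0.07745089 = 0.012330
Scale to base peak (0.394893) = 100: 47.6 : 100.0 : 76.9 : 25.6 : 3.1

47.6 : 100.0 : 76.9 : 25.6 : 3.1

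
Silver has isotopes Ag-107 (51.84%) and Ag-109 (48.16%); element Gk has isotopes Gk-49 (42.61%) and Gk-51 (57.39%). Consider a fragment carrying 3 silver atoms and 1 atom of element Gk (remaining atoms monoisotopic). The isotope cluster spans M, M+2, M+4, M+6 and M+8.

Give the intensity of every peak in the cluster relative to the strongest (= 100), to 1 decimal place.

Silver pattern (n=3): 0.13931407 : 0.38827347 : 0.36071085 : 0.11170161
Element Gk pattern (n=1): 0.4261 : 0.5739
Convolve the two distributions (both contribute in 2-u steps):
  M: 0.13931407×0.4261 = 0.059362
  M+2: 0.13931407×0.5739 + 0.38827347×0.4261 = 0.245396
  M+4: 0.38827347×0.5739 + 0.36071085×0.4261 = 0.376529
  M+6: 0.36071085×0.5739 + 0.11170161×0.4261 = 0.254608
  M+8: 0.11170161×0.5739 = 0.064106
Scale to base peak (0.376529) = 100: 15.8 : 65.2 : 100.0 : 67.6 : 17.0

15.8 : 65.2 : 100.0 : 67.6 : 17.0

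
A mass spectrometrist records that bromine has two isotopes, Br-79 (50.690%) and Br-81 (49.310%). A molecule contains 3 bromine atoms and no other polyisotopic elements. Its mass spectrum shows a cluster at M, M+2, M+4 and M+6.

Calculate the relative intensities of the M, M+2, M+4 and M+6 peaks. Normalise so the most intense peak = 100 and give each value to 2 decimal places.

34.27 : 100.00 : 97.28 : 31.54

The 3 Br atoms are independent, so intensities follow the terms of (0.50690 + 0.49310)^3.
P(M) = 0.50690^3 = 0.130247
P(M+2) = 3 × 0.50690^2 × 0.49310^1 = 0.380103
P(M+4) = 3 × 0.50690^1 × 0.49310^2 = 0.369755
P(M+6) = 0.49310^3 = 0.119896
The M+2 peak is largest (0.380103); scaling to 100 gives 34.27 : 100.00 : 97.28 : 31.54.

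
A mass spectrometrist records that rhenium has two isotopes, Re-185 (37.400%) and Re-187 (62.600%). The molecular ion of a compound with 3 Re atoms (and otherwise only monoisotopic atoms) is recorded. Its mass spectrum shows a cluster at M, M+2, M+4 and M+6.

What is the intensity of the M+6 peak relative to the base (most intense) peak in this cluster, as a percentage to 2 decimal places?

Binomial terms of (0.37400 + 0.62600)^3: M 0.0523, M+2 0.2627, M+4 0.4397, M+6 0.2453 → M+4 is the base peak.
P(M+4) = C(3,2) × 0.37400^1 × 0.62600^2 = 3 × 0.3740 × 0.391876 = 0.439685 (base)
P(M+6) = C(3,3) × 0.37400^0 × 0.62600^3 = 1 × 1.0000 × 0.24531438 = 0.245314
Relative intensity = 0.245314 / 0.439685 × 100 = 55.79

55.79%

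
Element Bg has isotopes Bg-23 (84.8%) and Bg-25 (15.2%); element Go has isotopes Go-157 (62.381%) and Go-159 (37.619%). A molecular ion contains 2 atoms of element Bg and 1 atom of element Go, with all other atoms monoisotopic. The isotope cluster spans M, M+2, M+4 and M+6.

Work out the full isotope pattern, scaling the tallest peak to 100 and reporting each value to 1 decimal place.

100.0 : 96.2 : 24.8 : 1.9

Element Bg pattern (n=2): 0.719104 : 0.257792 : 0.023104
Element Go pattern (n=1): 0.62381 : 0.37619
Convolve the two distributions (both contribute in 2-u steps):
  M: 0.719104×0.62381 = 0.448584
  M+2: 0.719104×0.37619 + 0.257792×0.62381 = 0.431333
  M+4: 0.257792×0.37619 + 0.023104×0.62381 = 0.111391
  M+6: 0.023104×0.37619 = 0.008691
Scale to base peak (0.448584) = 100: 100.0 : 96.2 : 24.8 : 1.9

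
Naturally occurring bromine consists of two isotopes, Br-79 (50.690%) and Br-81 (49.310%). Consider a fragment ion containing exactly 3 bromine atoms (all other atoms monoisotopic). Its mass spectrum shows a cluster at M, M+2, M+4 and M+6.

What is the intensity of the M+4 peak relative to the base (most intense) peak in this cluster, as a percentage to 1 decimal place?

Term probabilities: M 0.1302, M+2 0.3801, M+4 0.3698, M+6 0.1199. Base peak = M+2.
P(M+2) = C(3,1) × 0.50690^2 × 0.49310^1 = 3 × 0.25694761 × 0.4931 = 0.380103 (base)
P(M+4) = C(3,2) × 0.50690^1 × 0.49310^2 = 3 × 0.5069 × 0.24314761 = 0.369755
Relative intensity = 0.369755 / 0.380103 × 100 = 97.3

97.3%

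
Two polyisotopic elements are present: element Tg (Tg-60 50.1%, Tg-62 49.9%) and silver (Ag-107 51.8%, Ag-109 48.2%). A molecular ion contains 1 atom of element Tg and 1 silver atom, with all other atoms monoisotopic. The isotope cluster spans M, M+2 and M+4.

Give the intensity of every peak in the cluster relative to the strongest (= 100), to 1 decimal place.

51.9 : 100.0 : 48.1

Element Tg pattern (n=1): 0.5010 : 0.4990
Silver pattern (n=1): 0.5180 : 0.4820
Convolve the two distributions (both contribute in 2-u steps):
  M: 0.5010×0.5180 = 0.259518
  M+2: 0.5010×0.4820 + 0.4990×0.5180 = 0.499964
  M+4: 0.4990×0.4820 = 0.240518
Scale to base peak (0.499964) = 100: 51.9 : 100.0 : 48.1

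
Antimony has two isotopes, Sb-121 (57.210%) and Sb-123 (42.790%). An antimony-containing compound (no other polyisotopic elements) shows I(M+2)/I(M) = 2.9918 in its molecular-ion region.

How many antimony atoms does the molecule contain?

With n Sb atoms, P(M+2)/P(M) = C(n,1)·p^(n−1)q / p^n = n·q/p = n · 0.42790/0.57210.
n = 2.9918 × 0.57210/0.42790 = 4.00 ≈ 4

4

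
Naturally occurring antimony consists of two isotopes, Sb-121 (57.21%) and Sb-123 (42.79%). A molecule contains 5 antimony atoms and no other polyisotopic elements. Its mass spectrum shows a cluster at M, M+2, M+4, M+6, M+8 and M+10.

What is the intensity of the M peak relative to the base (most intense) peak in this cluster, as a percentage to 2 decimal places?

Binomial terms of (0.5721 + 0.4279)^5: M 0.0613, M+2 0.2292, M+4 0.3428, M+6 0.2564, M+8 0.0959, M+10 0.0143 → M+4 is the base peak.
P(M+4) = C(5,2) × 0.5721^3 × 0.4279^2 = 10 × 0.18724742 × 0.18309841 = 0.342847 (base)
P(M) = C(5,0) × 0.5721^5 × 0.4279^0 = 1 × 0.06128578 × 1.0000 = 0.061286
Relative intensity = 0.061286 / 0.342847 × 100 = 17.88

17.88%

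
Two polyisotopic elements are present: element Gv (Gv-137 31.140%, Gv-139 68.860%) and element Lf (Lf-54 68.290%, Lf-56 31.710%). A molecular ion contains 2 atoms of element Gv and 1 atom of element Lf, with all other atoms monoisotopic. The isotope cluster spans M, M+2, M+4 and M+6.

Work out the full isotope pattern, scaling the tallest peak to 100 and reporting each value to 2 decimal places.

Element Gv pattern (n=2): 0.09696996 : 0.42886008 : 0.47416996
Element Lf pattern (n=1): 0.6829 : 0.3171
Convolve the two distributions (both contribute in 2-u steps):
  M: 0.09696996×0.6829 = 0.066221
  M+2: 0.09696996×0.3171 + 0.42886008×0.6829 = 0.323618
  M+4: 0.42886008×0.3171 + 0.47416996×0.6829 = 0.459802
  M+6: 0.47416996×0.3171 = 0.150359
Scale to base peak (0.459802) = 100: 14.40 : 70.38 : 100.00 : 32.70

14.40 : 70.38 : 100.00 : 32.70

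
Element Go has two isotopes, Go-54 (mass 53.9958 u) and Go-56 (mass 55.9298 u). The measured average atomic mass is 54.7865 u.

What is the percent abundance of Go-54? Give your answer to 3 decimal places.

59.116%

Writing the weighted mean with unknown fraction x of Go-54:
53.9958·x + 55.9298·(1 − x) = 54.7865
(53.9958 − 55.9298)·x = 54.7865 − 55.9298
x = -1.1433 / -1.9340 = 0.59116 → 59.116% Go-54, 40.884% Go-56.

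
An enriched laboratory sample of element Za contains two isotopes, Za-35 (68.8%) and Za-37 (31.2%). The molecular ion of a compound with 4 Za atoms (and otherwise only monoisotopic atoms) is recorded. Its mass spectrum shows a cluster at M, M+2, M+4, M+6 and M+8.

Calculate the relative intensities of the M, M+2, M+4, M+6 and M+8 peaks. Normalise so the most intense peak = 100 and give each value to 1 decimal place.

55.1 : 100.0 : 68.0 : 20.6 : 2.3

The 4 Za atoms are independent, so intensities follow the terms of (0.688 + 0.312)^4.
P(M) = 0.688^4 = 0.224055
P(M+2) = 4 × 0.688^3 × 0.312^1 = 0.406425
P(M+4) = 6 × 0.688^2 × 0.312^2 = 0.276463
P(M+6) = 4 × 0.688^1 × 0.312^3 = 0.083582
P(M+8) = 0.312^4 = 0.009476
The M+2 peak is largest (0.406425); scaling to 100 gives 55.1 : 100.0 : 68.0 : 20.6 : 2.3.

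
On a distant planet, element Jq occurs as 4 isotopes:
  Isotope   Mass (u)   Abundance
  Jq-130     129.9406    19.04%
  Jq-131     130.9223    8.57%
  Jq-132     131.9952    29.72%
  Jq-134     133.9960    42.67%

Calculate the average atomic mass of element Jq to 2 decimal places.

The abundance-weighted mean is 0.1904 × 129.9406 + 0.0857 × 130.9223 + 0.2972 × 131.9952 + 0.4267 × 133.9960
= 24.74069 + 11.22004 + 39.22897 + 57.17609 = 132.36579 u

132.37 u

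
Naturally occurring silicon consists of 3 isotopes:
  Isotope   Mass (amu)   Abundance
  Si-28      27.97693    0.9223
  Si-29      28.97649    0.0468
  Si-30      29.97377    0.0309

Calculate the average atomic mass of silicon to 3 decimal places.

Average mass = Σ (abundance × isotope mass) = 0.9223 × 27.97693 + 0.0468 × 28.97649 + 0.0309 × 29.97377
= 25.803123 + 1.356100 + 0.926189 = 28.085412 amu

28.085 amu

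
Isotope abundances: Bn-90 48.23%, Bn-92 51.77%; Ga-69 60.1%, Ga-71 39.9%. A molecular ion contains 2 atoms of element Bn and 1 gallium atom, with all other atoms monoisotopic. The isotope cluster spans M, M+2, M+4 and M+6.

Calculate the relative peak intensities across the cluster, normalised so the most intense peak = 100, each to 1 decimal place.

Element Bn pattern (n=2): 0.23261329 : 0.49937342 : 0.26801329
Gallium pattern (n=1): 0.6010 : 0.3990
Convolve the two distributions (both contribute in 2-u steps):
  M: 0.23261329×0.6010 = 0.139801
  M+2: 0.23261329×0.3990 + 0.49937342×0.6010 = 0.392936
  M+4: 0.49937342×0.3990 + 0.26801329×0.6010 = 0.360326
  M+6: 0.26801329×0.3990 = 0.106937
Scale to base peak (0.392936) = 100: 35.6 : 100.0 : 91.7 : 27.2

35.6 : 100.0 : 91.7 : 27.2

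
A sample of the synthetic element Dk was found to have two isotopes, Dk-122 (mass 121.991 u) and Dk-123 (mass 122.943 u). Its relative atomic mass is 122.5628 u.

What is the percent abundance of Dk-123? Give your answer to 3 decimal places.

60.063%

With x = fraction of Dk-122 (so Dk-123 is 1 − x):
121.991·x + 122.943·(1 − x) = 122.5628
(121.991 − 122.943)·x = 122.5628 − 122.943
x = -0.3802 / -0.952 = 0.39937 → 39.937% Dk-122, 60.063% Dk-123.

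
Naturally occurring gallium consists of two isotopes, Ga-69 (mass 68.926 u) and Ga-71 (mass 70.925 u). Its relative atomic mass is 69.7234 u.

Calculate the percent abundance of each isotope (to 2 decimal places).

Ga-69: 60.11%, Ga-71: 39.89%

Let x be the fractional abundance of Ga-69; then Ga-71 has abundance 1 − x.
68.926·x + 70.925·(1 − x) = 69.7234
(68.926 − 70.925)·x = 69.7234 − 70.925
x = -1.2016 / -1.999 = 0.60110 → 60.11% Ga-69, 39.89% Ga-71.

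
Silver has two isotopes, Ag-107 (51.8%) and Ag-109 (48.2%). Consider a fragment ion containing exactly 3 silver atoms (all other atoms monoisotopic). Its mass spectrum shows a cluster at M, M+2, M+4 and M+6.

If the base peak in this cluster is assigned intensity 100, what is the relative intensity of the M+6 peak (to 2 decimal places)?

Binomial terms of (0.518 + 0.482)^3: M 0.1390, M+2 0.3880, M+4 0.3610, M+6 0.1120 → M+2 is the base peak.
P(M+2) = C(3,1) × 0.518^2 × 0.482^1 = 3 × 0.268324 × 0.4820 = 0.387997 (base)
P(M+6) = C(3,3) × 0.518^0 × 0.482^3 = 1 × 1.0000 × 0.11198017 = 0.111980
Relative intensity = 0.111980 / 0.387997 × 100 = 28.86

28.86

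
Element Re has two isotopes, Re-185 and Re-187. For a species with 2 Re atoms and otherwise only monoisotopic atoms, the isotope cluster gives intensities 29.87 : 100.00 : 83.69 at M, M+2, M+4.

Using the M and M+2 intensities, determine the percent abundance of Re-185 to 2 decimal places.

Let p = fractional abundance of Re-185. I(M+2)/I(M) = [C(2,1)·p^1·(1−p)] / p^2 = 2·(1−p)/p = 100.00/29.87 = 3.3478
(1−p)/p = 3.3478/2 = 1.6739  ⇒  p = 1/(1 + 1.6739) = 0.3740
Re-185: 37.40%, Re-187: 62.60%.

37.40%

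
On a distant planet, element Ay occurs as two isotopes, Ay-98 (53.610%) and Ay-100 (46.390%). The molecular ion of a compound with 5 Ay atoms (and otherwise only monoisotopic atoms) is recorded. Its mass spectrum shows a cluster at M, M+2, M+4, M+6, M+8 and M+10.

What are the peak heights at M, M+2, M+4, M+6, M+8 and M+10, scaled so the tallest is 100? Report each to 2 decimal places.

13.35 : 57.78 : 100.00 : 86.53 : 37.44 : 6.48

The 5 Ay atoms are independent, so intensities follow the terms of (0.53610 + 0.46390)^5.
P(M) = 0.53610^5 = 0.044282
P(M+2) = 5 × 0.53610^4 × 0.46390^1 = 0.191592
P(M+4) = 10 × 0.53610^3 × 0.46390^2 = 0.331578
P(M+6) = 10 × 0.53610^2 × 0.46390^3 = 0.286923
P(M+8) = 5 × 0.53610^1 × 0.46390^4 = 0.124140
P(M+10) = 0.46390^5 = 0.021484
The M+4 peak is largest (0.331578); scaling to 100 gives 13.35 : 57.78 : 100.00 : 86.53 : 37.44 : 6.48.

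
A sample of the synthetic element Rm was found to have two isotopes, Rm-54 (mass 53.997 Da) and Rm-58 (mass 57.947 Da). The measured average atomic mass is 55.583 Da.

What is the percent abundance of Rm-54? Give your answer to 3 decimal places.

59.848%

Let x be the fractional abundance of Rm-54; then Rm-58 has abundance 1 − x.
53.997·x + 57.947·(1 − x) = 55.583
(53.997 − 57.947)·x = 55.583 − 57.947
x = -2.364 / -3.950 = 0.59848 → 59.848% Rm-54, 40.152% Rm-58.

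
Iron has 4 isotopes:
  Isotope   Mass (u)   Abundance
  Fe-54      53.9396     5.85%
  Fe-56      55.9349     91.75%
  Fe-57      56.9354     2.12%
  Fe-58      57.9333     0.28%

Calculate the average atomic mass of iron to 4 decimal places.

Average mass = Σ (abundance × isotope mass) = 0.0585 × 53.9396 + 0.9175 × 55.9349 + 0.0212 × 56.9354 + 0.0028 × 57.9333
= 3.15547 + 51.32027 + 1.20703 + 0.16221 = 55.84498 u

55.8450 u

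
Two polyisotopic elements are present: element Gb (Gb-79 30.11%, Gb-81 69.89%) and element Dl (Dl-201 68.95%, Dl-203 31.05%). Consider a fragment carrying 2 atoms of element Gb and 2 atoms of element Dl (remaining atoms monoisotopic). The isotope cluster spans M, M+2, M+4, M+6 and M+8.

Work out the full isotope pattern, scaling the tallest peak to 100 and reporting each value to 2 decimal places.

Element Gb pattern (n=2): 0.09066121 : 0.42087758 : 0.48846121
Element Dl pattern (n=2): 0.47541025 : 0.4281795 : 0.09641025
Convolve the two distributions (both contribute in 2-u steps):
  M: 0.09066121×0.47541025 = 0.043101
  M+2: 0.09066121×0.4281795 + 0.42087758×0.47541025 = 0.238909
  M+4: 0.09066121×0.09641025 + 0.42087758×0.4281795 + 0.48846121×0.47541025 = 0.421171
  M+6: 0.42087758×0.09641025 + 0.48846121×0.4281795 = 0.249726
  M+8: 0.48846121×0.09641025 = 0.047093
Scale to base peak (0.421171) = 100: 10.23 : 56.72 : 100.00 : 59.29 : 11.18

10.23 : 56.72 : 100.00 : 59.29 : 11.18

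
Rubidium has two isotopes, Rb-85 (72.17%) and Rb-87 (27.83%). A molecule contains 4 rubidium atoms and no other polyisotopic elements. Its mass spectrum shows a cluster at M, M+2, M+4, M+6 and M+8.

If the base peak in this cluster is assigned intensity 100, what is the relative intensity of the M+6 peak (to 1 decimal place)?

14.9

(0.7217 + 0.2783)^4 gives M 0.2713, M+2 0.4184, M+4 0.2420, M+6 0.0622, M+8 0.0060; the largest is M+2.
P(M+2) = C(4,1) × 0.7217^3 × 0.2783^1 = 4 × 0.37589809 × 0.2783 = 0.418450 (base)
P(M+6) = C(4,3) × 0.7217^1 × 0.2783^3 = 4 × 0.7217 × 0.02155458 = 0.062224
Relative intensity = 0.062224 / 0.418450 × 100 = 14.9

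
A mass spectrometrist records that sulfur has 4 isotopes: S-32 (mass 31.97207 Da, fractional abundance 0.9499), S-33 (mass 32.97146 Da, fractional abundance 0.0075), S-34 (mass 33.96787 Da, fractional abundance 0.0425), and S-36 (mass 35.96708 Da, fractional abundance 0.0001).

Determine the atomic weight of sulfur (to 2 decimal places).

Weight each isotope mass by its fractional abundance: 0.9499 × 31.97207 + 0.0075 × 32.97146 + 0.0425 × 33.96787 + 0.0001 × 35.96708
= 30.370269 + 0.247286 + 1.443634 + 0.003597 = 32.064786 Da

32.06 Da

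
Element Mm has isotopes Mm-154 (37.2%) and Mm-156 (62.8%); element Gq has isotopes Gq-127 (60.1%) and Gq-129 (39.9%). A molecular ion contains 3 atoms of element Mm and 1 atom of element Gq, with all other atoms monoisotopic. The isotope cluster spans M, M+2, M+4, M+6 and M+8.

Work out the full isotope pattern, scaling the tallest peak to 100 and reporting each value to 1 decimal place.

8.4 : 48.1 : 100.0 : 88.0 : 26.8

Element Mm pattern (n=3): 0.05147885 : 0.26071546 : 0.44013254 : 0.24767315
Element Gq pattern (n=1): 0.6010 : 0.3990
Convolve the two distributions (both contribute in 2-u steps):
  M: 0.05147885×0.6010 = 0.030939
  M+2: 0.05147885×0.3990 + 0.26071546×0.6010 = 0.177230
  M+4: 0.26071546×0.3990 + 0.44013254×0.6010 = 0.368545
  M+6: 0.44013254×0.3990 + 0.24767315×0.6010 = 0.324464
  M+8: 0.24767315×0.3990 = 0.098822
Scale to base peak (0.368545) = 100: 8.4 : 48.1 : 100.0 : 88.0 : 26.8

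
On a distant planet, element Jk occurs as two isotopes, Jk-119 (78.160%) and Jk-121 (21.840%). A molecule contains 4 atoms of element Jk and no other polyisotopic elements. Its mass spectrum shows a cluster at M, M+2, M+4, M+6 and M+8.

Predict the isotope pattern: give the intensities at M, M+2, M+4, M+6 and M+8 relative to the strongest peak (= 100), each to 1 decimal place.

89.5 : 100.0 : 41.9 : 7.8 : 0.5

Each Jk atom is independently Jk-119 (p = 0.78160) or Jk-121 (q = 0.21840); the cluster is the binomial expansion (p + q)^4.
P(M) = 0.78160^4 = 0.373197
P(M+2) = 4 × 0.78160^3 × 0.21840^1 = 0.417125
P(M+4) = 6 × 0.78160^2 × 0.21840^2 = 0.174834
P(M+6) = 4 × 0.78160^1 × 0.21840^3 = 0.032569
P(M+8) = 0.21840^4 = 0.002275
The M+2 peak is largest (0.417125); scaling to 100 gives 89.5 : 100.0 : 41.9 : 7.8 : 0.5.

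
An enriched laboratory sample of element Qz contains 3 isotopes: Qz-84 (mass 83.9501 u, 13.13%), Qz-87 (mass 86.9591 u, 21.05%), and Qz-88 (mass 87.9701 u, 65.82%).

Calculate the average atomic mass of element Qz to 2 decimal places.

87.23 u

The abundance-weighted mean is 0.1313 × 83.9501 + 0.2105 × 86.9591 + 0.6582 × 87.9701
= 11.02265 + 18.30489 + 57.90192 = 87.22946 u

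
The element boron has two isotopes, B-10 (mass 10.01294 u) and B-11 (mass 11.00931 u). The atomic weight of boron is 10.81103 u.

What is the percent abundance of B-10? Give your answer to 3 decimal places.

Writing the weighted mean with unknown fraction x of B-10:
10.01294·x + 11.00931·(1 − x) = 10.81103
(10.01294 − 11.00931)·x = 10.81103 − 11.00931
x = -0.19828 / -0.99637 = 0.19900 → 19.900% B-10, 80.100% B-11.

19.900%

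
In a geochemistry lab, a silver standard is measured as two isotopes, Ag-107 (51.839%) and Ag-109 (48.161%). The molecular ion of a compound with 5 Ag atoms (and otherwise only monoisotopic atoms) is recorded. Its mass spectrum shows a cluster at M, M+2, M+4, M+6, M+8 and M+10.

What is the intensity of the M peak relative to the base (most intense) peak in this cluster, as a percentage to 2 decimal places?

(0.51839 + 0.48161)^5 gives M 0.0374, M+2 0.1739, M+4 0.3231, M+6 0.3002, M+8 0.1394, M+10 0.0259; the largest is M+4.
P(M+4) = C(5,2) × 0.51839^3 × 0.48161^2 = 10 × 0.13930601 × 0.23194819 = 0.323118 (base)
P(M) = C(5,0) × 0.51839^5 × 0.48161^0 = 1 × 0.03743545 × 1.0000 = 0.037435
Relative intensity = 0.037435 / 0.323118 × 100 = 11.59

11.59%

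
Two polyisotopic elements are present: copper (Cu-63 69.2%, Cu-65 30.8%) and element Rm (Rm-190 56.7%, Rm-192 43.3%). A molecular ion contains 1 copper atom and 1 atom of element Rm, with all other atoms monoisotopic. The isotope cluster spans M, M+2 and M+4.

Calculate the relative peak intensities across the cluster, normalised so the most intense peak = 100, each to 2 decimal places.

Copper pattern (n=1): 0.6920 : 0.3080
Element Rm pattern (n=1): 0.5670 : 0.4330
Convolve the two distributions (both contribute in 2-u steps):
  M: 0.6920×0.5670 = 0.392364
  M+2: 0.6920×0.4330 + 0.3080×0.5670 = 0.474272
  M+4: 0.3080×0.4330 = 0.133364
Scale to base peak (0.474272) = 100: 82.73 : 100.00 : 28.12

82.73 : 100.00 : 28.12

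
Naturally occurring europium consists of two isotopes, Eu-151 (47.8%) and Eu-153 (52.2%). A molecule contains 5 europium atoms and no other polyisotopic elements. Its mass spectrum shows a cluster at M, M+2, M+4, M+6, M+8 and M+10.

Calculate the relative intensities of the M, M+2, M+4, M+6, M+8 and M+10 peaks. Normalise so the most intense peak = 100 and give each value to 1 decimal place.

7.7 : 41.9 : 91.6 : 100.0 : 54.6 : 11.9

Each Eu atom is independently Eu-151 (p = 0.478) or Eu-153 (q = 0.522); the cluster is the binomial expansion (p + q)^5.
P(M) = 0.478^5 = 0.024954
P(M+2) = 5 × 0.478^4 × 0.522^1 = 0.136255
P(M+4) = 10 × 0.478^3 × 0.522^2 = 0.297594
P(M+6) = 10 × 0.478^2 × 0.522^3 = 0.324988
P(M+8) = 5 × 0.478^1 × 0.522^4 = 0.177452
P(M+10) = 0.522^5 = 0.038757
The M+6 peak is largest (0.324988); scaling to 100 gives 7.7 : 41.9 : 91.6 : 100.0 : 54.6 : 11.9.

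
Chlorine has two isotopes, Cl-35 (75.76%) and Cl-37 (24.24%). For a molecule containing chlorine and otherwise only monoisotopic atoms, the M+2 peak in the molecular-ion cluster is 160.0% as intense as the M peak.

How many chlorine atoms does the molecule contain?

The M+2/M ratio from n Cl atoms is n · q/p = n · 0.2424/0.7576.
n = 1.600 × 0.7576/0.2424 = 5.00 ≈ 5

5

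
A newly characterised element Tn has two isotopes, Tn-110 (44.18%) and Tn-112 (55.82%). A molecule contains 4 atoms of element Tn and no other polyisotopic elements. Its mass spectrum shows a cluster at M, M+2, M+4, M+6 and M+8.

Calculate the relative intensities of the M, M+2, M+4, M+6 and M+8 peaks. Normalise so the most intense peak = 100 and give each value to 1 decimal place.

10.4 : 52.8 : 100.0 : 84.2 : 26.6

The 4 Tn atoms are independent, so intensities follow the terms of (0.4418 + 0.5582)^4.
P(M) = 0.4418^4 = 0.038098
P(M+2) = 4 × 0.4418^3 × 0.5582^1 = 0.192543
P(M+4) = 6 × 0.4418^2 × 0.5582^2 = 0.364907
P(M+6) = 4 × 0.4418^1 × 0.5582^3 = 0.307366
P(M+8) = 0.5582^4 = 0.097087
The M+4 peak is largest (0.364907); scaling to 100 gives 10.4 : 52.8 : 100.0 : 84.2 : 26.6.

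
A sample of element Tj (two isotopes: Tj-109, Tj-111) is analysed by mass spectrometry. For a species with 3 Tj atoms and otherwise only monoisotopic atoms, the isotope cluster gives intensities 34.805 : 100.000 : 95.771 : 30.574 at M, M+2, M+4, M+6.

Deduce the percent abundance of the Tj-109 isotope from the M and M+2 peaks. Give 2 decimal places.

51.08%

Let p = fractional abundance of Tj-109. I(M+2)/I(M) = [C(3,1)·p^2·(1−p)] / p^3 = 3·(1−p)/p = 100.000/34.805 = 2.8732
(1−p)/p = 2.8732/3 = 0.9577  ⇒  p = 1/(1 + 0.9577) = 0.5108
Tj-109: 51.08%, Tj-111: 48.92%.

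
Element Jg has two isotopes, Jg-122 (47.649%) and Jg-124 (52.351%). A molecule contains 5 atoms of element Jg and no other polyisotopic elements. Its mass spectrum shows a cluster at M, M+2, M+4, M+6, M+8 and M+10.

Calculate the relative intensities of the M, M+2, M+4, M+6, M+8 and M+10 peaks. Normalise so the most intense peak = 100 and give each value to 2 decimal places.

Expanding (0.47649 + 0.52351)^5:
P(M) = 0.47649^5 = 0.024562
P(M+2) = 5 × 0.47649^4 × 0.52351^1 = 0.134931
P(M+4) = 10 × 0.47649^3 × 0.52351^2 = 0.296491
P(M+6) = 10 × 0.47649^2 × 0.52351^3 = 0.325749
P(M+8) = 5 × 0.47649^1 × 0.52351^4 = 0.178947
P(M+10) = 0.52351^5 = 0.039321
The M+6 peak is largest (0.325749); scaling to 100 gives 7.54 : 41.42 : 91.02 : 100.00 : 54.93 : 12.07.

7.54 : 41.42 : 91.02 : 100.00 : 54.93 : 12.07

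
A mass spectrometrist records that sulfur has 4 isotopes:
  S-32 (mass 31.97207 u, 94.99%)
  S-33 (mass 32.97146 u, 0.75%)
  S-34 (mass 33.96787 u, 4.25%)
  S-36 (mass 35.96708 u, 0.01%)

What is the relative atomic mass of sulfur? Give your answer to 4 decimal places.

Weight each isotope mass by its fractional abundance: 0.9499 × 31.97207 + 0.0075 × 32.97146 + 0.0425 × 33.96787 + 0.0001 × 35.96708
= 30.370269 + 0.247286 + 1.443634 + 0.003597 = 32.064786 u

32.0648 u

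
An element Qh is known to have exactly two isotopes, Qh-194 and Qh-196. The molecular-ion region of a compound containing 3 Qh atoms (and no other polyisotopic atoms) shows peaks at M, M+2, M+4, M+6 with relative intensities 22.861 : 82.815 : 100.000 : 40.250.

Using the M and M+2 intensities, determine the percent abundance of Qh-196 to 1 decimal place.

Write p for the Qh-194 fraction. I(M+2)/I(M) = [C(3,1)·p^2·(1−p)] / p^3 = 3·(1−p)/p = 82.815/22.861 = 3.6225
(1−p)/p = 3.6225/3 = 1.2075  ⇒  p = 1/(1 + 1.2075) = 0.4530
Qh-194: 45.3%, Qh-196: 54.7%.

54.7%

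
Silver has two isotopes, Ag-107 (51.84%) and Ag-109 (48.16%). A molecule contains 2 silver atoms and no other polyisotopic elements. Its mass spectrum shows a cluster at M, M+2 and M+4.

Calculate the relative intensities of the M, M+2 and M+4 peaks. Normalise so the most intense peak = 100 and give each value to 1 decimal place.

Each Ag atom is independently Ag-107 (p = 0.5184) or Ag-109 (q = 0.4816); the cluster is the binomial expansion (p + q)^2.
P(M) = 0.5184^2 = 0.268739
P(M+2) = 2 × 0.5184^1 × 0.4816^1 = 0.499323
P(M+4) = 0.4816^2 = 0.231939
The M+2 peak is largest (0.499323); scaling to 100 gives 53.8 : 100.0 : 46.5.

53.8 : 100.0 : 46.5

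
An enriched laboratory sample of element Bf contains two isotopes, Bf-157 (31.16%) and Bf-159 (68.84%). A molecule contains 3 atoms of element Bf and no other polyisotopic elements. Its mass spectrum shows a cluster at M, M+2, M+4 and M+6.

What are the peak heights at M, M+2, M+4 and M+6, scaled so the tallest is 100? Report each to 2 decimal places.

Expanding (0.3116 + 0.6884)^3:
P(M) = 0.3116^3 = 0.030255
P(M+2) = 3 × 0.3116^2 × 0.6884^1 = 0.200520
P(M+4) = 3 × 0.3116^1 × 0.6884^2 = 0.442997
P(M+6) = 0.6884^3 = 0.326229
The M+4 peak is largest (0.442997); scaling to 100 gives 6.83 : 45.26 : 100.00 : 73.64.

6.83 : 45.26 : 100.00 : 73.64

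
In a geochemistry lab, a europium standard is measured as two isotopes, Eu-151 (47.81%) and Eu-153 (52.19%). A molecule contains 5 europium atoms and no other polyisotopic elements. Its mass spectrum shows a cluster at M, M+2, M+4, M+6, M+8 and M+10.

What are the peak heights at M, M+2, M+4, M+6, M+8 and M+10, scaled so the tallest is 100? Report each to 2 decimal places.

7.69 : 41.96 : 91.61 : 100.00 : 54.58 : 11.92

Expanding (0.4781 + 0.5219)^5:
P(M) = 0.4781^5 = 0.024980
P(M+2) = 5 × 0.4781^4 × 0.5219^1 = 0.136343
P(M+4) = 10 × 0.4781^3 × 0.5219^2 = 0.297667
P(M+6) = 10 × 0.4781^2 × 0.5219^3 = 0.324937
P(M+8) = 5 × 0.4781^1 × 0.5219^4 = 0.177353
P(M+10) = 0.5219^5 = 0.038720
The M+6 peak is largest (0.324937); scaling to 100 gives 7.69 : 41.96 : 91.61 : 100.00 : 54.58 : 11.92.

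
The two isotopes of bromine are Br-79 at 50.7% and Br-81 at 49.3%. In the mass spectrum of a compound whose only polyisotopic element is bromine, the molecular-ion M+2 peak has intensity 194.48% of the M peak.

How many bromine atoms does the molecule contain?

2

The M+2/M ratio from n Br atoms is n · q/p = n · 0.493/0.507.
n = 1.9448 × 0.507/0.493 = 2.00 ≈ 2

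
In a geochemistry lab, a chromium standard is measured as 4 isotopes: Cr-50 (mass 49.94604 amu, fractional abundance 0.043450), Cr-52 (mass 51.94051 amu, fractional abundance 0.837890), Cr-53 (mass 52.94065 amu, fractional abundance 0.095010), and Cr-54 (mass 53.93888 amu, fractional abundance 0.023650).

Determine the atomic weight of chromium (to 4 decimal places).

The abundance-weighted mean is 0.043450 × 49.94604 + 0.837890 × 51.94051 + 0.095010 × 52.94065 + 0.023650 × 53.93888
= 2.170155 + 43.520434 + 5.029891 + 1.275655 = 51.996135 amu

51.9961 amu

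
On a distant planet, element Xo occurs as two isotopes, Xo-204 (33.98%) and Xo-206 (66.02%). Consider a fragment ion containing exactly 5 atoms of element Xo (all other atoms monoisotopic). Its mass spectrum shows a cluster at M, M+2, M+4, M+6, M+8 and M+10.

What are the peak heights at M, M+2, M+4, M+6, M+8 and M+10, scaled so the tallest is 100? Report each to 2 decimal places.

Each Xo atom is independently Xo-204 (p = 0.3398) or Xo-206 (q = 0.6602); the cluster is the binomial expansion (p + q)^5.
P(M) = 0.3398^5 = 0.004530
P(M+2) = 5 × 0.3398^4 × 0.6602^1 = 0.044009
P(M+4) = 10 × 0.3398^3 × 0.6602^2 = 0.171010
P(M+6) = 10 × 0.3398^2 × 0.6602^3 = 0.332256
P(M+8) = 5 × 0.3398^1 × 0.6602^4 = 0.322772
P(M+10) = 0.6602^5 = 0.125423
The M+6 peak is largest (0.332256); scaling to 100 gives 1.36 : 13.25 : 51.47 : 100.00 : 97.15 : 37.75.

1.36 : 13.25 : 51.47 : 100.00 : 97.15 : 37.75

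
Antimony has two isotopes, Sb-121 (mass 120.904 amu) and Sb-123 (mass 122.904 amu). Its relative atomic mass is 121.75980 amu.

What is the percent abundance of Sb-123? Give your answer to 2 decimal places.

With x = fraction of Sb-121 (so Sb-123 is 1 − x):
120.904·x + 122.904·(1 − x) = 121.75980
(120.904 − 122.904)·x = 121.75980 − 122.904
x = -1.14420 / -2.000 = 0.57210 → 57.21% Sb-121, 42.79% Sb-123.

42.79%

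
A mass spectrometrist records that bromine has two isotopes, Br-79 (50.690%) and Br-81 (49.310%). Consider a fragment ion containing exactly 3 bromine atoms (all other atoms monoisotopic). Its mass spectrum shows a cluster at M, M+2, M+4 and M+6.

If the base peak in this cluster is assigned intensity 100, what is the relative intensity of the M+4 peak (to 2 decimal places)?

Binomial terms of (0.50690 + 0.49310)^3: M 0.1302, M+2 0.3801, M+4 0.3698, M+6 0.1199 → M+2 is the base peak.
P(M+2) = C(3,1) × 0.50690^2 × 0.49310^1 = 3 × 0.25694761 × 0.4931 = 0.380103 (base)
P(M+4) = C(3,2) × 0.50690^1 × 0.49310^2 = 3 × 0.5069 × 0.24314761 = 0.369755
Relative intensity = 0.369755 / 0.380103 × 100 = 97.28

97.28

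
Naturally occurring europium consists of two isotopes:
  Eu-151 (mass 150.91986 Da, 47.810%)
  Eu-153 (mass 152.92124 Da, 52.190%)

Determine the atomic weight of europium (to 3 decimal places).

Average mass = Σ (abundance × isotope mass) = 0.47810 × 150.91986 + 0.52190 × 152.92124
= 72.154785 + 79.809595 = 151.964380 Da

151.964 Da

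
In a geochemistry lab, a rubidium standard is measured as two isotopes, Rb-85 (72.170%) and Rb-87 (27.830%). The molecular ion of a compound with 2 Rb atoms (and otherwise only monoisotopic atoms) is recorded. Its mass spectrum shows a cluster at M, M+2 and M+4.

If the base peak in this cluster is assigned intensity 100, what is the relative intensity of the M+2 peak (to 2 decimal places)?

77.12

Term probabilities: M 0.5209, M+2 0.4017, M+4 0.0775. Base peak = M.
P(M) = C(2,0) × 0.72170^2 × 0.27830^0 = 1 × 0.52085089 × 1.0000 = 0.520851 (base)
P(M+2) = C(2,1) × 0.72170^1 × 0.27830^1 = 2 × 0.7217 × 0.2783 = 0.401698
Relative intensity = 0.401698 / 0.520851 × 100 = 77.12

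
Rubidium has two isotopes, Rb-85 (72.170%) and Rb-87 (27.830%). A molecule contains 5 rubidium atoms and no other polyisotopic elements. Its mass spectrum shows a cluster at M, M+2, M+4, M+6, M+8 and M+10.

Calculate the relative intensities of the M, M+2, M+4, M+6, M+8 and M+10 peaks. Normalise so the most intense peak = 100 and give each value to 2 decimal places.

Each Rb atom is independently Rb-85 (p = 0.72170) or Rb-87 (q = 0.27830); the cluster is the binomial expansion (p + q)^5.
P(M) = 0.72170^5 = 0.195787
P(M+2) = 5 × 0.72170^4 × 0.27830^1 = 0.377494
P(M+4) = 10 × 0.72170^3 × 0.27830^2 = 0.291136
P(M+6) = 10 × 0.72170^2 × 0.27830^3 = 0.112267
P(M+8) = 5 × 0.72170^1 × 0.27830^4 = 0.021646
P(M+10) = 0.27830^5 = 0.001669
The M+2 peak is largest (0.377494); scaling to 100 gives 51.86 : 100.00 : 77.12 : 29.74 : 5.73 : 0.44.

51.86 : 100.00 : 77.12 : 29.74 : 5.73 : 0.44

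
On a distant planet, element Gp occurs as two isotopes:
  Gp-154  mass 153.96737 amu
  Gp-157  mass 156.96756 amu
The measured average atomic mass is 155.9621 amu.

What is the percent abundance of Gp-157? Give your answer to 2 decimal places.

66.49%

Writing the weighted mean with unknown fraction x of Gp-154:
153.96737·x + 156.96756·(1 − x) = 155.9621
(153.96737 − 156.96756)·x = 155.9621 − 156.96756
x = -1.00546 / -3.00019 = 0.33513 → 33.51% Gp-154, 66.49% Gp-157.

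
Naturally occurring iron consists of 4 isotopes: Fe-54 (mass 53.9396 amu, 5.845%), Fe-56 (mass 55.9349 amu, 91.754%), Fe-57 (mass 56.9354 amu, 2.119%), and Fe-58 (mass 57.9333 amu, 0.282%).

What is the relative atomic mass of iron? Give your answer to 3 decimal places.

Ar = Σ fᵢ·mᵢ = 0.05845 × 53.9396 + 0.91754 × 55.9349 + 0.02119 × 56.9354 + 0.00282 × 57.9333
= 3.15277 + 51.32251 + 1.20646 + 0.16337 = 55.84511 amu

55.845 amu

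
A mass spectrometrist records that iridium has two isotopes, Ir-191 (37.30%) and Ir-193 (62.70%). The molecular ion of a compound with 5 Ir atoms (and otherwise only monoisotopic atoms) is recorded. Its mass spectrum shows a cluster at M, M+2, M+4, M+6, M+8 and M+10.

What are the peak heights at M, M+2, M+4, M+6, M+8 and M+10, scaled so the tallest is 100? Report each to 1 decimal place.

Each Ir atom is independently Ir-191 (p = 0.3730) or Ir-193 (q = 0.6270); the cluster is the binomial expansion (p + q)^5.
P(M) = 0.3730^5 = 0.007220
P(M+2) = 5 × 0.3730^4 × 0.6270^1 = 0.060684
P(M+4) = 10 × 0.3730^3 × 0.6270^2 = 0.204015
P(M+6) = 10 × 0.3730^2 × 0.6270^3 = 0.342942
P(M+8) = 5 × 0.3730^1 × 0.6270^4 = 0.288237
P(M+10) = 0.6270^5 = 0.096903
The M+6 peak is largest (0.342942); scaling to 100 gives 2.1 : 17.7 : 59.5 : 100.0 : 84.0 : 28.3.

2.1 : 17.7 : 59.5 : 100.0 : 84.0 : 28.3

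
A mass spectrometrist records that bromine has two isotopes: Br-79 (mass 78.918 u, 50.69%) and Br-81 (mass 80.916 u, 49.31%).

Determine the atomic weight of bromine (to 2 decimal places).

Average mass = Σ (abundance × isotope mass) = 0.5069 × 78.918 + 0.4931 × 80.916
= 40.0035 + 39.8997 = 79.9032 u

79.90 u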